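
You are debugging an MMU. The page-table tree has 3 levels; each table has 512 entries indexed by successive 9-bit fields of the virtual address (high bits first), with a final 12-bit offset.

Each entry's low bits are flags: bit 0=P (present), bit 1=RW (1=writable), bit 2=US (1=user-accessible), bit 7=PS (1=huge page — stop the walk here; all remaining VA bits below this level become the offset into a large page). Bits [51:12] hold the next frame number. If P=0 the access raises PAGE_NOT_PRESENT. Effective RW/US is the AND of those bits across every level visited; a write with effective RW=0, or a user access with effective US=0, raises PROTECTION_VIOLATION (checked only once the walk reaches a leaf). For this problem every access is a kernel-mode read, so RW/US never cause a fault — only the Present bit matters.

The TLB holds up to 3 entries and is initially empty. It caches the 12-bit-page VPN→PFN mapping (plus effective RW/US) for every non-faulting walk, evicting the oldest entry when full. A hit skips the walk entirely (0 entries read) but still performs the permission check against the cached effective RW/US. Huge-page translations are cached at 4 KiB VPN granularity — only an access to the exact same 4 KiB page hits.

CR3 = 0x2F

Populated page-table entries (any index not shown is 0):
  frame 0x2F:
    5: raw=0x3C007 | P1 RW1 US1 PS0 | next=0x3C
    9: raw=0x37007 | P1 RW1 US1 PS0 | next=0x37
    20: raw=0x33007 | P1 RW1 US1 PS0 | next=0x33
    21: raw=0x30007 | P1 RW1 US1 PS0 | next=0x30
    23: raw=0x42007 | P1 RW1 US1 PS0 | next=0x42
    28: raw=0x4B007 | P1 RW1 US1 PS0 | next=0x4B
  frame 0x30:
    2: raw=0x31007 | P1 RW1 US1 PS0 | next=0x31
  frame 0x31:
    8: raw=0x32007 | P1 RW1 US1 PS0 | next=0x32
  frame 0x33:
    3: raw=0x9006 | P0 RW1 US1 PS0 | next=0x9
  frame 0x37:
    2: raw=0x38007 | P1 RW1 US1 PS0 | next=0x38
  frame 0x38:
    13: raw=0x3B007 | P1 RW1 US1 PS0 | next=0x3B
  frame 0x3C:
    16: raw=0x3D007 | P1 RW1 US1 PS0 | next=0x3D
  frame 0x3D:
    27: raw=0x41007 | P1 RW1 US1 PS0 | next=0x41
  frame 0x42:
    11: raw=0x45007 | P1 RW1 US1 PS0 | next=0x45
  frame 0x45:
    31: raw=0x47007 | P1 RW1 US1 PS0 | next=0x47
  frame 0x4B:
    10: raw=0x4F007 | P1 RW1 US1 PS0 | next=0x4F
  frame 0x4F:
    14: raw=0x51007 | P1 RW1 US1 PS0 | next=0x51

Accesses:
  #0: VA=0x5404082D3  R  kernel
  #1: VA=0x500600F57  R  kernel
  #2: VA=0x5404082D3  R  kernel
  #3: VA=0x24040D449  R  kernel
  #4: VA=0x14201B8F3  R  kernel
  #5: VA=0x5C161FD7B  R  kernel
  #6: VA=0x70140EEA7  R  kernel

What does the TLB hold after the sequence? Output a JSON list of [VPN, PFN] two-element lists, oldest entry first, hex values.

Trace:
#0 VA=0x5404082D3 (r,kernel):
  lvl0: tbl 0x2F, slot 21 ⇒ 0x30007 (P1/RW1/US1/PS0)
  lvl1: tbl 0x30, slot 2 ⇒ 0x31007 (P1/RW1/US1/PS0)
  lvl2: tbl 0x31, slot 8 ⇒ 0x32007 (P1/RW1/US1/PS0)
  → PA=0x322D3  (3 entries read)
#1 VA=0x500600F57 (r,kernel):
  lvl0: tbl 0x2F, slot 20 ⇒ 0x33007 (P1/RW1/US1/PS0)
  lvl1: tbl 0x33, slot 3 ⇒ 0x9006 (P0/RW1/US1/PS0)
  ✗ PAGE_NOT_PRESENT  [2 reads]
#2 VA=0x5404082D3 (r,kernel):
  TLB hit vpn=0x540408 → PA=0x322D3
#3 VA=0x24040D449 (r,kernel):
  lvl0: tbl 0x2F, slot 9 ⇒ 0x37007 (P1/RW1/US1/PS0)
  lvl1: tbl 0x37, slot 2 ⇒ 0x38007 (P1/RW1/US1/PS0)
  lvl2: tbl 0x38, slot 13 ⇒ 0x3B007 (P1/RW1/US1/PS0)
  → PA=0x3B449  (3 entries read)
#4 VA=0x14201B8F3 (r,kernel):
  lvl0: tbl 0x2F, slot 5 ⇒ 0x3C007 (P1/RW1/US1/PS0)
  lvl1: tbl 0x3C, slot 16 ⇒ 0x3D007 (P1/RW1/US1/PS0)
  lvl2: tbl 0x3D, slot 27 ⇒ 0x41007 (P1/RW1/US1/PS0)
  → PA=0x418F3  (3 entries read)
#5 VA=0x5C161FD7B (r,kernel):
  lvl0: tbl 0x2F, slot 23 ⇒ 0x42007 (P1/RW1/US1/PS0)
  lvl1: tbl 0x42, slot 11 ⇒ 0x45007 (P1/RW1/US1/PS0)
  lvl2: tbl 0x45, slot 31 ⇒ 0x47007 (P1/RW1/US1/PS0)
  → PA=0x47D7B  (3 entries read)
#6 VA=0x70140EEA7 (r,kernel):
  lvl0: tbl 0x2F, slot 28 ⇒ 0x4B007 (P1/RW1/US1/PS0)
  lvl1: tbl 0x4B, slot 10 ⇒ 0x4F007 (P1/RW1/US1/PS0)
  lvl2: tbl 0x4F, slot 14 ⇒ 0x51007 (P1/RW1/US1/PS0)
  → PA=0x51EA7  (3 entries read)

TLB: [["0x14201B", "0x41"], ["0x5C161F", "0x47"], ["0x70140E", "0x51"]]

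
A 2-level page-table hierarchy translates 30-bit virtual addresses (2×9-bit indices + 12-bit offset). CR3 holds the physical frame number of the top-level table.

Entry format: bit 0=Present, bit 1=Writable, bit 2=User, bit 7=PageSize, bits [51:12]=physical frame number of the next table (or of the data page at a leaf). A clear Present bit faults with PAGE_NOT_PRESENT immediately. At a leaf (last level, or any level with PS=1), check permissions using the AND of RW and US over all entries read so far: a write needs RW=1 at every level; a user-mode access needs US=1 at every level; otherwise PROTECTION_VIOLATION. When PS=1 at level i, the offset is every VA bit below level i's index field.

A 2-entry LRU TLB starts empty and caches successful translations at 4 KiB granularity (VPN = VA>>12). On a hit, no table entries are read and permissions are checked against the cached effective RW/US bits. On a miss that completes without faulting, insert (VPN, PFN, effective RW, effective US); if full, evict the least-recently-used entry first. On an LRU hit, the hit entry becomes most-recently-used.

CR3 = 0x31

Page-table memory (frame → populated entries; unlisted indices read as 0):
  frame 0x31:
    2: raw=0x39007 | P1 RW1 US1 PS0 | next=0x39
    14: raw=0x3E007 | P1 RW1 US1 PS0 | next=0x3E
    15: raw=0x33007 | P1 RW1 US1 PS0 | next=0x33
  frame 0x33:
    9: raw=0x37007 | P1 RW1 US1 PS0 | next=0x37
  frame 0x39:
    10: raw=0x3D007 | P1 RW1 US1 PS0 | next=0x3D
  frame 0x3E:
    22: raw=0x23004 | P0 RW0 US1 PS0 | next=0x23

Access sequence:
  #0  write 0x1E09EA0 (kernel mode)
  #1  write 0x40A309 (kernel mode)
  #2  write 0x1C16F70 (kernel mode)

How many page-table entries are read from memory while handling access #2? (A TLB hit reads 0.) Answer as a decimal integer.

Trace:
#0 VA=0x1E09EA0 (w,kernel):
  L0: frame=0x31 idx=15 entry=0x33007 [P=1 RW=1 US=1 PS=0]
  L1: frame=0x33 idx=9 entry=0x37007 [P=1 RW=1 US=1 PS=0]
  ⇒ phys 0x37EA0  [2 reads]
#1 VA=0x40A309 (w,kernel):
  L0: frame=0x31 idx=2 entry=0x39007 [P=1 RW=1 US=1 PS=0]
  L1: frame=0x39 idx=10 entry=0x3D007 [P=1 RW=1 US=1 PS=0]
  ⇒ phys 0x3D309  [2 reads]
#2 VA=0x1C16F70 (w,kernel):
  L0: frame=0x31 idx=14 entry=0x3E007 [P=1 RW=1 US=1 PS=0]
  L1: frame=0x3E idx=22 entry=0x23004 [P=0 RW=0 US=1 PS=0]
  ✗ PAGE_NOT_PRESENT  [2 reads]

Entries read for #2: 2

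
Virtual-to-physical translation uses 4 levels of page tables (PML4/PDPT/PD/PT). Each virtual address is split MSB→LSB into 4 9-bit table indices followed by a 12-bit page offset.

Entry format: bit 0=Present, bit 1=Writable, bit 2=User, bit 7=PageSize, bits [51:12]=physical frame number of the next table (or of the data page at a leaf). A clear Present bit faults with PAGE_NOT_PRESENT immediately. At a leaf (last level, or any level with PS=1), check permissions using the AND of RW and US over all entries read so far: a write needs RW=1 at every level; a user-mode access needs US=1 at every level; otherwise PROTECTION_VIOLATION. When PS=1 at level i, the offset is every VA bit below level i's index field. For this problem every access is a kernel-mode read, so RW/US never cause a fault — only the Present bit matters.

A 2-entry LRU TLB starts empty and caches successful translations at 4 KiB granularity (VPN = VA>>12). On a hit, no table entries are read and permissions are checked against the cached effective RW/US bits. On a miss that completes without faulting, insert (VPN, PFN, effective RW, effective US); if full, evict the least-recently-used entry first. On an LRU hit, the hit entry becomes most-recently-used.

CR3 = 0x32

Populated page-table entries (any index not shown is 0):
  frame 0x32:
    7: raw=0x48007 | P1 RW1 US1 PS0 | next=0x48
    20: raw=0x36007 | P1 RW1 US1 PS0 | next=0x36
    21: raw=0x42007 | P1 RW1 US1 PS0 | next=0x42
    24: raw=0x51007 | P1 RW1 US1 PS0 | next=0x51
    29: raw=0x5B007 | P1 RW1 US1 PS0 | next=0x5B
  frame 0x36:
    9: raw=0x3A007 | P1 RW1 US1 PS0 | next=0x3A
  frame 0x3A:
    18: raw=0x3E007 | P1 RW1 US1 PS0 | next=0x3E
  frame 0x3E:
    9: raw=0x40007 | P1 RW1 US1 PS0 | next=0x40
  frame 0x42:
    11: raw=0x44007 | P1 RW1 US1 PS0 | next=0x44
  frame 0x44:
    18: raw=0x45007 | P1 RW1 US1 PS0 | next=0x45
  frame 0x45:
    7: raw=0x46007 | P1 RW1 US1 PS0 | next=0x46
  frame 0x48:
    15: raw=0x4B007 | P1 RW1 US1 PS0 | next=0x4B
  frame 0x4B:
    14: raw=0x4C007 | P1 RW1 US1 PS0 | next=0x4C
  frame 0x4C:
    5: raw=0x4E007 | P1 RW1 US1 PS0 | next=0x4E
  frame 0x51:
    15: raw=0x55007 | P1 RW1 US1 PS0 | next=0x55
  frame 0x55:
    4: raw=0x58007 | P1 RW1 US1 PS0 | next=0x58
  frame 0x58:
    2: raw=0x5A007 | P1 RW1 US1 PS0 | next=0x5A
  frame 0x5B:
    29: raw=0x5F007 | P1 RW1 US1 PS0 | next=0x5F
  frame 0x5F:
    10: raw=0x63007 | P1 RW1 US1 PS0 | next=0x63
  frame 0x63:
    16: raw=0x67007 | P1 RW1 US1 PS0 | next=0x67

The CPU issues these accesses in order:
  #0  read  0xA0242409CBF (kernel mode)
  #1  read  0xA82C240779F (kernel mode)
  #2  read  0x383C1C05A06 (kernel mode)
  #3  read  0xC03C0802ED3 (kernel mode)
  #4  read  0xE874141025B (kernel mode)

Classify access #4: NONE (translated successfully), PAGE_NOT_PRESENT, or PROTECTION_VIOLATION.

Walk each access:
#0 VA=0xA0242409CBF (r,kernel):
  [0] read 0x32 idx=20: raw=0x36007 flags P=1 W=1 U=1 S=0
  [1] read 0x36 idx=9: raw=0x3A007 flags P=1 W=1 U=1 S=0
  [2] read 0x3A idx=18: raw=0x3E007 flags P=1 W=1 U=1 S=0
  [3] read 0x3E idx=9: raw=0x40007 flags P=1 W=1 U=1 S=0
  ✓ 0x40CBF  — 4 lookups
#1 VA=0xA82C240779F (r,kernel):
  [0] read 0x32 idx=21: raw=0x42007 flags P=1 W=1 U=1 S=0
  [1] read 0x42 idx=11: raw=0x44007 flags P=1 W=1 U=1 S=0
  [2] read 0x44 idx=18: raw=0x45007 flags P=1 W=1 U=1 S=0
  [3] read 0x45 idx=7: raw=0x46007 flags P=1 W=1 U=1 S=0
  ✓ 0x4679F  — 4 lookups
#2 VA=0x383C1C05A06 (r,kernel):
  [0] read 0x32 idx=7: raw=0x48007 flags P=1 W=1 U=1 S=0
  [1] read 0x48 idx=15: raw=0x4B007 flags P=1 W=1 U=1 S=0
  [2] read 0x4B idx=14: raw=0x4C007 flags P=1 W=1 U=1 S=0
  [3] read 0x4C idx=5: raw=0x4E007 flags P=1 W=1 U=1 S=0
  ✓ 0x4EA06  — 4 lookups
#3 VA=0xC03C0802ED3 (r,kernel):
  [0] read 0x32 idx=24: raw=0x51007 flags P=1 W=1 U=1 S=0
  [1] read 0x51 idx=15: raw=0x55007 flags P=1 W=1 U=1 S=0
  [2] read 0x55 idx=4: raw=0x58007 flags P=1 W=1 U=1 S=0
  [3] read 0x58 idx=2: raw=0x5A007 flags P=1 W=1 U=1 S=0
  ✓ 0x5AED3  — 4 lookups
#4 VA=0xE874141025B (r,kernel):
  [0] read 0x32 idx=29: raw=0x5B007 flags P=1 W=1 U=1 S=0
  [1] read 0x5B idx=29: raw=0x5F007 flags P=1 W=1 U=1 S=0
  [2] read 0x5F idx=10: raw=0x63007 flags P=1 W=1 U=1 S=0
  [3] read 0x63 idx=16: raw=0x67007 flags P=1 W=1 U=1 S=0
  ✓ 0x6725B  — 4 lookups

Access #4 fault: NONE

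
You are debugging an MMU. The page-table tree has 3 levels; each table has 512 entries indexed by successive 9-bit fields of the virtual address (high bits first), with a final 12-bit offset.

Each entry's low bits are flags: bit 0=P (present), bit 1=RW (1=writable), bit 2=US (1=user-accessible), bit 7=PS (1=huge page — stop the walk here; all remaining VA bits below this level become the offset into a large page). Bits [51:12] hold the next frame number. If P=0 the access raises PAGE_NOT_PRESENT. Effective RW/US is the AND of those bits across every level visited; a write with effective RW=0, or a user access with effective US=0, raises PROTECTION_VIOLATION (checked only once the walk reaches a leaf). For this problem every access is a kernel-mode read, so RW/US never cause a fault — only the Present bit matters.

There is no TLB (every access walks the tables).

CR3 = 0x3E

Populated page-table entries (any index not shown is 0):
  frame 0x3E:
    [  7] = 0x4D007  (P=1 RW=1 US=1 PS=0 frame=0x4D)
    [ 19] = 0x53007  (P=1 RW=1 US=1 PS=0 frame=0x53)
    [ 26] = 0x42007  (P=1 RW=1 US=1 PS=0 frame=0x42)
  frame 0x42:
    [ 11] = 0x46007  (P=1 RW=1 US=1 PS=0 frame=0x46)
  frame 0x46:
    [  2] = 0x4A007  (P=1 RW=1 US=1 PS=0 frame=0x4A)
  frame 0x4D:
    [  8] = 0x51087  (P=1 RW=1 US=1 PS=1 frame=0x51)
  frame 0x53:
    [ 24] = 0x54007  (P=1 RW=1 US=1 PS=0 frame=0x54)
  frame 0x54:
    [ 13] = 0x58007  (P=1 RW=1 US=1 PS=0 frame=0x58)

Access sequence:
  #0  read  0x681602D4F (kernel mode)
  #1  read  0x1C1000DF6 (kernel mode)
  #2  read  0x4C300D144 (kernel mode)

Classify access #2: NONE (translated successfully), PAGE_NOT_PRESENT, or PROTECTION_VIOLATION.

Walk each access:
#0 VA=0x681602D4F (r,kernel):
  L0 @0x3E[26] → 0x42007  P=1,RW=1,US=1,PS=0
  L1 @0x42[11] → 0x46007  P=1,RW=1,US=1,PS=0
  L2 @0x46[2] → 0x4A007  P=1,RW=1,US=1,PS=0
  ⇒ phys 0x4AD4F  [3 reads]
#1 VA=0x1C1000DF6 (r,kernel):
  L0 @0x3E[7] → 0x4D007  P=1,RW=1,US=1,PS=0
  L1 @0x4D[8] → 0x51087  P=1,RW=1,US=1,PS=1
  ⇒ phys 0x51DF6 (huge @L1)  [2 reads]
#2 VA=0x4C300D144 (r,kernel):
  L0 @0x3E[19] → 0x53007  P=1,RW=1,US=1,PS=0
  L1 @0x53[24] → 0x54007  P=1,RW=1,US=1,PS=0
  L2 @0x54[13] → 0x58007  P=1,RW=1,US=1,PS=0
  ⇒ phys 0x58144  [3 reads]

Access #2 fault: NONE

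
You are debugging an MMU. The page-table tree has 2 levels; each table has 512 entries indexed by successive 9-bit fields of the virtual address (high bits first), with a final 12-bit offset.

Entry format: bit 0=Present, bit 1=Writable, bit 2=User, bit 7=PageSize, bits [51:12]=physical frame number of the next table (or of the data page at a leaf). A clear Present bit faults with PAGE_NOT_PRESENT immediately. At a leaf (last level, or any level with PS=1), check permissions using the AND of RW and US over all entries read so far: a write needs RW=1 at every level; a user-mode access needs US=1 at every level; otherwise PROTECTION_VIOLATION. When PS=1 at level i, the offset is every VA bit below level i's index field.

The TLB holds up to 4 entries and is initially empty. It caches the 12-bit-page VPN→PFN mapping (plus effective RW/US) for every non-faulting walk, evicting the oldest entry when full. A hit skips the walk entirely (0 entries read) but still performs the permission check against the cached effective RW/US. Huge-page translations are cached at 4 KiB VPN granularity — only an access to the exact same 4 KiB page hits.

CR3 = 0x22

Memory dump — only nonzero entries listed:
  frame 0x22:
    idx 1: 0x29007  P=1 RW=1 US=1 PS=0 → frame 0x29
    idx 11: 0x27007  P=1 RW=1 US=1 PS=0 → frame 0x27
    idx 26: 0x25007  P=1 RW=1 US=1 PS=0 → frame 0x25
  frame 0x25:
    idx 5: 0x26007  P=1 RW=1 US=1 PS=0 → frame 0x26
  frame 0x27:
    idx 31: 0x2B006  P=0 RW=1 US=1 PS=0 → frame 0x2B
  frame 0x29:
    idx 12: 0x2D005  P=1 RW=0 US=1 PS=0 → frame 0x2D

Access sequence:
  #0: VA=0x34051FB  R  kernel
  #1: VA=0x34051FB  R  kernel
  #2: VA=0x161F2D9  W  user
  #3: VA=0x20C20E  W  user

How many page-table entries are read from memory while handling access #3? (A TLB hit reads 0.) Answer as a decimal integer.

Per-access translation:
#0 VA=0x34051FB (r,kernel):
  lvl0: tbl 0x22, slot 26 ⇒ 0x25007 (P1/RW1/US1/PS0)
  lvl1: tbl 0x25, slot 5 ⇒ 0x26007 (P1/RW1/US1/PS0)
  → PA=0x261FB  (2 entries read)
#1 VA=0x34051FB (r,kernel):
  TLB hit vpn=0x3405 → PA=0x261FB
#2 VA=0x161F2D9 (w,user):
  lvl0: tbl 0x22, slot 11 ⇒ 0x27007 (P1/RW1/US1/PS0)
  lvl1: tbl 0x27, slot 31 ⇒ 0x2B006 (P0/RW1/US1/PS0)
  ✗ PAGE_NOT_PRESENT  [2 reads]
#3 VA=0x20C20E (w,user):
  lvl0: tbl 0x22, slot 1 ⇒ 0x29007 (P1/RW1/US1/PS0)
  lvl1: tbl 0x29, slot 12 ⇒ 0x2D005 (P1/RW0/US1/PS0)
  ✗ PROTECTION_VIOLATION  [2 reads]

Entries read for #3: 2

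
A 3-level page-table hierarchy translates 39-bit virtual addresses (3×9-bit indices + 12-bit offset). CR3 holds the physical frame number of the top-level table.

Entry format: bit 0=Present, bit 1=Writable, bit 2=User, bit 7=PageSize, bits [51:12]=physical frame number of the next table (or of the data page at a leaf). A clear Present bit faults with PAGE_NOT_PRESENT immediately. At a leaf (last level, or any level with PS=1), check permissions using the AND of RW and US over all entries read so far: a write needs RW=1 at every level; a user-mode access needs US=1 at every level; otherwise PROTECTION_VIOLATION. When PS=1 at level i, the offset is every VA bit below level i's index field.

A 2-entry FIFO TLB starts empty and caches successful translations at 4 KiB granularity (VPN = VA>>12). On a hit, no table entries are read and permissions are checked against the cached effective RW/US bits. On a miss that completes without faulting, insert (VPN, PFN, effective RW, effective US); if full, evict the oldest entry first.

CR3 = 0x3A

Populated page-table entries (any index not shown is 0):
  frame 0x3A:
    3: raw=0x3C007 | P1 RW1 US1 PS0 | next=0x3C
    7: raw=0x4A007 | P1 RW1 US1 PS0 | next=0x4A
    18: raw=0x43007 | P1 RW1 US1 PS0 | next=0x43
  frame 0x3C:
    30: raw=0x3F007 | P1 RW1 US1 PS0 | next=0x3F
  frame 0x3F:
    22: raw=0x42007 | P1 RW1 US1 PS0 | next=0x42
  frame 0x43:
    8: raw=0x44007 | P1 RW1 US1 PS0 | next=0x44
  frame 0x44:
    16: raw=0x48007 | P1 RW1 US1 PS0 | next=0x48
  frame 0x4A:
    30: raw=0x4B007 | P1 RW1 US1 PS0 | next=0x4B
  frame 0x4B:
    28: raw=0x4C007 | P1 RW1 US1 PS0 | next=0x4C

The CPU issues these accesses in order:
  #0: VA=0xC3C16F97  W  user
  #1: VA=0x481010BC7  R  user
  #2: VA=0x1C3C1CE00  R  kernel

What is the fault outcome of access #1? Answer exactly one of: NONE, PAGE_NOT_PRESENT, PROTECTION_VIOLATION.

Per-access translation:
#0 VA=0xC3C16F97 (w,user):
  L0: frame=0x3A idx=3 entry=0x3C007 [P=1 RW=1 US=1 PS=0]
  L1: frame=0x3C idx=30 entry=0x3F007 [P=1 RW=1 US=1 PS=0]
  L2: frame=0x3F idx=22 entry=0x42007 [P=1 RW=1 US=1 PS=0]
  ⇒ phys 0x42F97  [3 reads]
#1 VA=0x481010BC7 (r,user):
  L0: frame=0x3A idx=18 entry=0x43007 [P=1 RW=1 US=1 PS=0]
  L1: frame=0x43 idx=8 entry=0x44007 [P=1 RW=1 US=1 PS=0]
  L2: frame=0x44 idx=16 entry=0x48007 [P=1 RW=1 US=1 PS=0]
  ⇒ phys 0x48BC7  [3 reads]
#2 VA=0x1C3C1CE00 (r,kernel):
  L0: frame=0x3A idx=7 entry=0x4A007 [P=1 RW=1 US=1 PS=0]
  L1: frame=0x4A idx=30 entry=0x4B007 [P=1 RW=1 US=1 PS=0]
  L2: frame=0x4B idx=28 entry=0x4C007 [P=1 RW=1 US=1 PS=0]
  ⇒ phys 0x4CE00  [3 reads]

Access #1 fault: NONE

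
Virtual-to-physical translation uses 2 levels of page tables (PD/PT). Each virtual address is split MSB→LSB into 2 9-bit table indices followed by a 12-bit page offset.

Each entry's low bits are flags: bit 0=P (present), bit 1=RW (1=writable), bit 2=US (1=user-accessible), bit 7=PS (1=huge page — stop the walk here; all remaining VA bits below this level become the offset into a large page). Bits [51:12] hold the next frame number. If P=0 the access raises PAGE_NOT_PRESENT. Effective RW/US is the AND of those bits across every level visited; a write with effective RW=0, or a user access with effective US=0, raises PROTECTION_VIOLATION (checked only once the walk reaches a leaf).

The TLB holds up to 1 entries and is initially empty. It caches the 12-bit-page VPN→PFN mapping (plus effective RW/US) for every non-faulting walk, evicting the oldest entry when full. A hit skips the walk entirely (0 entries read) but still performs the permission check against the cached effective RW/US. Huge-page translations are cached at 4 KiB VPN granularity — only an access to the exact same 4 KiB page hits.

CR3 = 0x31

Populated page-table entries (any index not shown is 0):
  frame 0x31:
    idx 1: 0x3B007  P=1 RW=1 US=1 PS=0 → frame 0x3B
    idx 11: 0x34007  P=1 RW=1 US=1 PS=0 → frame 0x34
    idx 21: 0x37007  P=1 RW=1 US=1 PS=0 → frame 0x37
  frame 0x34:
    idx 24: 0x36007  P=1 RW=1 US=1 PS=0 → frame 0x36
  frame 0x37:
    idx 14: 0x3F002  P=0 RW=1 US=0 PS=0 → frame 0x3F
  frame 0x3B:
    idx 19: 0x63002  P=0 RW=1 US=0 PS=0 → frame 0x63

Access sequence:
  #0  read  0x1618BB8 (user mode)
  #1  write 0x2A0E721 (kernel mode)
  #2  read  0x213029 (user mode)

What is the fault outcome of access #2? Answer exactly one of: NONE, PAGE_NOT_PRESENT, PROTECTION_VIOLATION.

Per-access translation:
#0 VA=0x1618BB8 (r,user):
  lvl0: tbl 0x31, slot 11 ⇒ 0x34007 (P1/RW1/US1/PS0)
  lvl1: tbl 0x34, slot 24 ⇒ 0x36007 (P1/RW1/US1/PS0)
  ✓ 0x36BB8  — 2 lookups
#1 VA=0x2A0E721 (w,kernel):
  lvl0: tbl 0x31, slot 21 ⇒ 0x37007 (P1/RW1/US1/PS0)
  lvl1: tbl 0x37, slot 14 ⇒ 0x3F002 (P0/RW1/US0/PS0)
  ✗ PAGE_NOT_PRESENT  [2 reads]
#2 VA=0x213029 (r,user):
  lvl0: tbl 0x31, slot 1 ⇒ 0x3B007 (P1/RW1/US1/PS0)
  lvl1: tbl 0x3B, slot 19 ⇒ 0x63002 (P0/RW1/US0/PS0)
  ✗ PAGE_NOT_PRESENT  [2 reads]

Access #2 fault: PAGE_NOT_PRESENT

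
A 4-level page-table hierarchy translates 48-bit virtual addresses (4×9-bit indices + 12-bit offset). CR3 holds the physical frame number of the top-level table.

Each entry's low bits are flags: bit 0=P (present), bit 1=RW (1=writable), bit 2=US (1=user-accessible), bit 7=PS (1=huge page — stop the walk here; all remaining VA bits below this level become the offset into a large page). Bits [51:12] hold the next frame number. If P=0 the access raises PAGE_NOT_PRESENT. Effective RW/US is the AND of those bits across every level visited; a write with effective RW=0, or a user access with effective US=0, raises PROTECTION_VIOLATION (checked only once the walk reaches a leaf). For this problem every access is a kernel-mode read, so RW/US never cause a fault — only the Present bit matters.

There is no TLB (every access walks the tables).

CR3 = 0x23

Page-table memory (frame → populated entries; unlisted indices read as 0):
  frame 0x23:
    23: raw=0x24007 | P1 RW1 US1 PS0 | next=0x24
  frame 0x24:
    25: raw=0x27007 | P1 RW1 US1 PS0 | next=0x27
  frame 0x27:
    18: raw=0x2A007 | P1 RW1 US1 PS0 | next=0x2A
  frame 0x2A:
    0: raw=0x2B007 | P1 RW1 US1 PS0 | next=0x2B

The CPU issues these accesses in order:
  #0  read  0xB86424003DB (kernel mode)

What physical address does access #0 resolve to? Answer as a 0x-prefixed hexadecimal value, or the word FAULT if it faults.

Per-access translation:
#0 VA=0xB86424003DB (r,kernel):
  lvl0: tbl 0x23, slot 23 ⇒ 0x24007 (P1/RW1/US1/PS0)
  lvl1: tbl 0x24, slot 25 ⇒ 0x27007 (P1/RW1/US1/PS0)
  lvl2: tbl 0x27, slot 18 ⇒ 0x2A007 (P1/RW1/US1/PS0)
  lvl3: tbl 0x2A, slot 0 ⇒ 0x2B007 (P1/RW1/US1/PS0)
  ✓ 0x2B3DB  — 4 lookups

Access #0 PA: 0x2B3DB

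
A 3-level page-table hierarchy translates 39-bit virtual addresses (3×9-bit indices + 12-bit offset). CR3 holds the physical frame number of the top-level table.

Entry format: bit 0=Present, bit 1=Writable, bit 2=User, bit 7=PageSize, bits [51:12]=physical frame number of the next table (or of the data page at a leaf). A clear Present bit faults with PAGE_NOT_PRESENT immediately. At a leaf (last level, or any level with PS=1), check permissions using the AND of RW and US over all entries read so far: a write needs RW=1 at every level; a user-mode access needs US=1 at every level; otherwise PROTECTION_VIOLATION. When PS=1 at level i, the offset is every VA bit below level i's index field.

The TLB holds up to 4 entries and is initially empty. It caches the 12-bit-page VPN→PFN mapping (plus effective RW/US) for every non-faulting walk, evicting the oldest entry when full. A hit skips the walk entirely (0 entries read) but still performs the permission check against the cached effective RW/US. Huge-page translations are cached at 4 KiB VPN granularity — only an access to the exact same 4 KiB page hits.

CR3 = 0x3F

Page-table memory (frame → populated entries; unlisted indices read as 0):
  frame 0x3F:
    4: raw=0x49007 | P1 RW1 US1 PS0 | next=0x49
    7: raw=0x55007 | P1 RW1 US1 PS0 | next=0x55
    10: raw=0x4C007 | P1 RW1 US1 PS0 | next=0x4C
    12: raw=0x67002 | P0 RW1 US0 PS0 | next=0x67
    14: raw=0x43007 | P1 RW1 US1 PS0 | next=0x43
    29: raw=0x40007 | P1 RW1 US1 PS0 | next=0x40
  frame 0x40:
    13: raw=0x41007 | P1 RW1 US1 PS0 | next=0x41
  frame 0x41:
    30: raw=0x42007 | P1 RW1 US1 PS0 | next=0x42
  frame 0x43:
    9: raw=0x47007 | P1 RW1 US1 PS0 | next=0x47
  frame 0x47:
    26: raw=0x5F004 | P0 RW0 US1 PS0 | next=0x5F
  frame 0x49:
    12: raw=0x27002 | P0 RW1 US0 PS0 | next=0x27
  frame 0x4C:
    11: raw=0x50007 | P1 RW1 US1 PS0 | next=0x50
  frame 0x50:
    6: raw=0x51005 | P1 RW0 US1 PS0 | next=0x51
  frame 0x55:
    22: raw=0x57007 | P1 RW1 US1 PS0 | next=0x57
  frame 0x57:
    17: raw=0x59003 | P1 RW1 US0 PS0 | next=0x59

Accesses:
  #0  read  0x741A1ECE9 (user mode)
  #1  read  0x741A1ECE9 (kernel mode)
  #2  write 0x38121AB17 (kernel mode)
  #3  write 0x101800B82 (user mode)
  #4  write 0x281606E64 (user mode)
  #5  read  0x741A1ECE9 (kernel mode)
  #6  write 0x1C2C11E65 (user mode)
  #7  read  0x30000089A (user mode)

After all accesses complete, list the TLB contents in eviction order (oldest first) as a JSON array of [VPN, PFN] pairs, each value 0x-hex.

Walk each access:
#0 VA=0x741A1ECE9 (r,user):
  [0] read 0x3F idx=29: raw=0x40007 flags P=1 W=1 U=1 S=0
  [1] read 0x40 idx=13: raw=0x41007 flags P=1 W=1 U=1 S=0
  [2] read 0x41 idx=30: raw=0x42007 flags P=1 W=1 U=1 S=0
  → PA=0x42CE9  (3 entries read)
#1 VA=0x741A1ECE9 (r,kernel):
  TLB hit vpn=0x741A1E → PA=0x42CE9
#2 VA=0x38121AB17 (w,kernel):
  [0] read 0x3F idx=14: raw=0x43007 flags P=1 W=1 U=1 S=0
  [1] read 0x43 idx=9: raw=0x47007 flags P=1 W=1 U=1 S=0
  [2] read 0x47 idx=26: raw=0x5F004 flags P=0 W=0 U=1 S=0
  ⇒ fault: PAGE_NOT_PRESENT  — 3 lookups
#3 VA=0x101800B82 (w,user):
  [0] read 0x3F idx=4: raw=0x49007 flags P=1 W=1 U=1 S=0
  [1] read 0x49 idx=12: raw=0x27002 flags P=0 W=1 U=0 S=0
  ⇒ fault: PAGE_NOT_PRESENT  — 2 lookups
#4 VA=0x281606E64 (w,user):
  [0] read 0x3F idx=10: raw=0x4C007 flags P=1 W=1 U=1 S=0
  [1] read 0x4C idx=11: raw=0x50007 flags P=1 W=1 U=1 S=0
  [2] read 0x50 idx=6: raw=0x51005 flags P=1 W=0 U=1 S=0
  ⇒ fault: PROTECTION_VIOLATION  — 3 lookups
#5 VA=0x741A1ECE9 (r,kernel):
  TLB hit vpn=0x741A1E → PA=0x42CE9
#6 VA=0x1C2C11E65 (w,user):
  [0] read 0x3F idx=7: raw=0x55007 flags P=1 W=1 U=1 S=0
  [1] read 0x55 idx=22: raw=0x57007 flags P=1 W=1 U=1 S=0
  [2] read 0x57 idx=17: raw=0x59003 flags P=1 W=1 U=0 S=0
  ⇒ fault: PROTECTION_VIOLATION  — 3 lookups
#7 VA=0x30000089A (r,user):
  [0] read 0x3F idx=12: raw=0x67002 flags P=0 W=1 U=0 S=0
  ⇒ fault: PAGE_NOT_PRESENT  — 1 lookups

TLB: [["0x741A1E", "0x42"]]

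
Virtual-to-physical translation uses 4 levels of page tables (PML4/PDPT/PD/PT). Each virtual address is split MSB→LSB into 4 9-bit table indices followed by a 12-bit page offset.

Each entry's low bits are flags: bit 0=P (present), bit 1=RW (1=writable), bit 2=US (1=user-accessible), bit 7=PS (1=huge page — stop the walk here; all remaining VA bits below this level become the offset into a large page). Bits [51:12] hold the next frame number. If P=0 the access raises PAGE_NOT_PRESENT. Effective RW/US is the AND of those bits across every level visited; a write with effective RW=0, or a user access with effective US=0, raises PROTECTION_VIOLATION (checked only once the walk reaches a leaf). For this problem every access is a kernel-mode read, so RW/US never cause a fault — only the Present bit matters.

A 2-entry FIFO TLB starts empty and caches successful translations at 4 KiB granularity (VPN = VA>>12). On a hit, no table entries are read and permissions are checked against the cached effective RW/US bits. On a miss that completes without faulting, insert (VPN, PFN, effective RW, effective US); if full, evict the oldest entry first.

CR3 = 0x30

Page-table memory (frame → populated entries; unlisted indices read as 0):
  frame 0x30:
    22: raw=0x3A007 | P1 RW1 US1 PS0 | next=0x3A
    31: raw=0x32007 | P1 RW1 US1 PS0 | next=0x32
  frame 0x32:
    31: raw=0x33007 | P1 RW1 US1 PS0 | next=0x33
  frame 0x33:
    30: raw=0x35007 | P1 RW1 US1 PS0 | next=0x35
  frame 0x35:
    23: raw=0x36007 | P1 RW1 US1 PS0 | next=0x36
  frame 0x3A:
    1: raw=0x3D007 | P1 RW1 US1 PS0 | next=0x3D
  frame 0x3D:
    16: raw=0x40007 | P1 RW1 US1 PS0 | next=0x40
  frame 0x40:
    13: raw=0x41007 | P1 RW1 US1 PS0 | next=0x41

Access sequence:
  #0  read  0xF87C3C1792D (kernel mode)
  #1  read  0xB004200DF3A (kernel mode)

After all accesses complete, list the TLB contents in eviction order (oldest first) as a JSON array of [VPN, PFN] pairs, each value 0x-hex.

Per-access translation:
#0 VA=0xF87C3C1792D (r,kernel):
  L0 @0x30[31] → 0x32007  P=1,RW=1,US=1,PS=0
  L1 @0x32[31] → 0x33007  P=1,RW=1,US=1,PS=0
  L2 @0x33[30] → 0x35007  P=1,RW=1,US=1,PS=0
  L3 @0x35[23] → 0x36007  P=1,RW=1,US=1,PS=0
  ✓ 0x3692D  — 4 lookups
#1 VA=0xB004200DF3A (r,kernel):
  L0 @0x30[22] → 0x3A007  P=1,RW=1,US=1,PS=0
  L1 @0x3A[1] → 0x3D007  P=1,RW=1,US=1,PS=0
  L2 @0x3D[16] → 0x40007  P=1,RW=1,US=1,PS=0
  L3 @0x40[13] → 0x41007  P=1,RW=1,US=1,PS=0
  ✓ 0x41F3A  — 4 lookups

TLB: [["0xF87C3C17", "0x36"], ["0xB004200D", "0x41"]]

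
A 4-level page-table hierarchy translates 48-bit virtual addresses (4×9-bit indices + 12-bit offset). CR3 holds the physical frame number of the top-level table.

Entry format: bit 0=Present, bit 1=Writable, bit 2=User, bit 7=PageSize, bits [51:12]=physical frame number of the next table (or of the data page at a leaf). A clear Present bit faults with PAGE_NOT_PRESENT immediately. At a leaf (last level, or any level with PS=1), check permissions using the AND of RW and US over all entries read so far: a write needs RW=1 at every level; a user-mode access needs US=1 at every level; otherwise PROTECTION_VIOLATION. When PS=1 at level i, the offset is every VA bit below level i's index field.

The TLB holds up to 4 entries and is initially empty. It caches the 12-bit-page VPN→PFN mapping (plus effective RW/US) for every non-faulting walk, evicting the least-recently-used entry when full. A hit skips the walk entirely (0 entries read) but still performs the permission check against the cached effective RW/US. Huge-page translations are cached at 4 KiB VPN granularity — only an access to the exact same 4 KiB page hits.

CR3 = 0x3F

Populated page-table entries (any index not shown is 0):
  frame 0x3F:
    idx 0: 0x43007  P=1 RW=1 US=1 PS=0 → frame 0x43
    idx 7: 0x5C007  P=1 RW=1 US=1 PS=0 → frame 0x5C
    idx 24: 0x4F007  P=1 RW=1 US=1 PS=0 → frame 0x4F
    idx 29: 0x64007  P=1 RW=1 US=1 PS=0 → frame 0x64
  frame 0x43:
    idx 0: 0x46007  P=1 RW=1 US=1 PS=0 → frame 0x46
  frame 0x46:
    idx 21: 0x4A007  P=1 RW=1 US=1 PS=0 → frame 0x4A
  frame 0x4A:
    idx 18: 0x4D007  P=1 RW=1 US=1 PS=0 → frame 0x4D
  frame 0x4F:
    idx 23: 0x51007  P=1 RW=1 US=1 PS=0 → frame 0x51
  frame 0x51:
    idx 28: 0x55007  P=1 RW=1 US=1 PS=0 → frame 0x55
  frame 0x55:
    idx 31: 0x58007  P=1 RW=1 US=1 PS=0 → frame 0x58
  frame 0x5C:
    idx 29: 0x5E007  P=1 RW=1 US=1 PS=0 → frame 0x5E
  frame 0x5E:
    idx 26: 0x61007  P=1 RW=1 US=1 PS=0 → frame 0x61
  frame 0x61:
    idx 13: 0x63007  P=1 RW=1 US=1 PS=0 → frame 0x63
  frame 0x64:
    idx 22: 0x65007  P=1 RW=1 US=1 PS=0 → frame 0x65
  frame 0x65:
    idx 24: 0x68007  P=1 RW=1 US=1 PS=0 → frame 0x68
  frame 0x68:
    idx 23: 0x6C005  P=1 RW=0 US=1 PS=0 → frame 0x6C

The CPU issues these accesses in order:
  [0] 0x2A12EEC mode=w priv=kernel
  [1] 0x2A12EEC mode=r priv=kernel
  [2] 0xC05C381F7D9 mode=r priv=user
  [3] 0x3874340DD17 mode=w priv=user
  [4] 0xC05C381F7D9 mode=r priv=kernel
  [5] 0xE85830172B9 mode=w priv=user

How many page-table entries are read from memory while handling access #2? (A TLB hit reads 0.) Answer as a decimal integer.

Per-access translation:
#0 VA=0x2A12EEC (w,kernel):
  [0] read 0x3F idx=0: raw=0x43007 flags P=1 W=1 U=1 S=0
  [1] read 0x43 idx=0: raw=0x46007 flags P=1 W=1 U=1 S=0
  [2] read 0x46 idx=21: raw=0x4A007 flags P=1 W=1 U=1 S=0
  [3] read 0x4A idx=18: raw=0x4D007 flags P=1 W=1 U=1 S=0
  → PA=0x4DEEC  (4 entries read)
#1 VA=0x2A12EEC (r,kernel):
  TLB hit vpn=0x2A12 → PA=0x4DEEC
#2 VA=0xC05C381F7D9 (r,user):
  [0] read 0x3F idx=24: raw=0x4F007 flags P=1 W=1 U=1 S=0
  [1] read 0x4F idx=23: raw=0x51007 flags P=1 W=1 U=1 S=0
  [2] read 0x51 idx=28: raw=0x55007 flags P=1 W=1 U=1 S=0
  [3] read 0x55 idx=31: raw=0x58007 flags P=1 W=1 U=1 S=0
  → PA=0x587D9  (4 entries read)
#3 VA=0x3874340DD17 (w,user):
  [0] read 0x3F idx=7: raw=0x5C007 flags P=1 W=1 U=1 S=0
  [1] read 0x5C idx=29: raw=0x5E007 flags P=1 W=1 U=1 S=0
  [2] read 0x5E idx=26: raw=0x61007 flags P=1 W=1 U=1 S=0
  [3] read 0x61 idx=13: raw=0x63007 flags P=1 W=1 U=1 S=0
  → PA=0x63D17  (4 entries read)
#4 VA=0xC05C381F7D9 (r,kernel):
  TLB hit vpn=0xC05C381F → PA=0x587D9
#5 VA=0xE85830172B9 (w,user):
  [0] read 0x3F idx=29: raw=0x64007 flags P=1 W=1 U=1 S=0
  [1] read 0x64 idx=22: raw=0x65007 flags P=1 W=1 U=1 S=0
  [2] read 0x65 idx=24: raw=0x68007 flags P=1 W=1 U=1 S=0
  [3] read 0x68 idx=23: raw=0x6C005 flags P=1 W=0 U=1 S=0
  → PROTECTION_VIOLATION  (4 entries read)

Entries read for #2: 4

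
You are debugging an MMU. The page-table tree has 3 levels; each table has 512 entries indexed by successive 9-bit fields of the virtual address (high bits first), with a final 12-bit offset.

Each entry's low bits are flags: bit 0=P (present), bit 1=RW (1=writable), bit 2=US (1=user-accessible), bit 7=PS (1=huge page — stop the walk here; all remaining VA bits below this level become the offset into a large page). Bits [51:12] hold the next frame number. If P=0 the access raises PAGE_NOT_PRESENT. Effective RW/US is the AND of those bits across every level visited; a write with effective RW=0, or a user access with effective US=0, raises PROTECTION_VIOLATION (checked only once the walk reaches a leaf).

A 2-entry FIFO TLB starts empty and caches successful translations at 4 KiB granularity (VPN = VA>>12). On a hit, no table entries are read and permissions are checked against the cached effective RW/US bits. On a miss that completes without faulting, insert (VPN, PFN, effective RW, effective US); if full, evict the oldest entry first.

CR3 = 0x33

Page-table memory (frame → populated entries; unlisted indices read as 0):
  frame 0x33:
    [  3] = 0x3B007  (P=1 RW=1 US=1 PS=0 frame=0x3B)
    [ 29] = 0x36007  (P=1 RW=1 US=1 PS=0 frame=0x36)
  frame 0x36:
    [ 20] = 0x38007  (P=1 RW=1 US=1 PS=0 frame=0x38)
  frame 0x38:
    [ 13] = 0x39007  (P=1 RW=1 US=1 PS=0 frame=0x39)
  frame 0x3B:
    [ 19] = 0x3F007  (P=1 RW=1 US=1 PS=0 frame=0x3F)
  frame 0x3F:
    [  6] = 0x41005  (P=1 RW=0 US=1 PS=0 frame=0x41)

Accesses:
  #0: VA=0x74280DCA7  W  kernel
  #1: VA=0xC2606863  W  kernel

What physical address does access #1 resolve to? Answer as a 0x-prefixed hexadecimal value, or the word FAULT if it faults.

Trace:
#0 VA=0x74280DCA7 (w,kernel):
  lvl0: tbl 0x33, slot 29 ⇒ 0x36007 (P1/RW1/US1/PS0)
  lvl1: tbl 0x36, slot 20 ⇒ 0x38007 (P1/RW1/US1/PS0)
  lvl2: tbl 0x38, slot 13 ⇒ 0x39007 (P1/RW1/US1/PS0)
  ⇒ phys 0x39CA7  [3 reads]
#1 VA=0xC2606863 (w,kernel):
  lvl0: tbl 0x33, slot 3 ⇒ 0x3B007 (P1/RW1/US1/PS0)
  lvl1: tbl 0x3B, slot 19 ⇒ 0x3F007 (P1/RW1/US1/PS0)
  lvl2: tbl 0x3F, slot 6 ⇒ 0x41005 (P1/RW0/US1/PS0)
  ⇒ fault: PROTECTION_VIOLATION  — 3 lookups

Access #1 PA: FAULT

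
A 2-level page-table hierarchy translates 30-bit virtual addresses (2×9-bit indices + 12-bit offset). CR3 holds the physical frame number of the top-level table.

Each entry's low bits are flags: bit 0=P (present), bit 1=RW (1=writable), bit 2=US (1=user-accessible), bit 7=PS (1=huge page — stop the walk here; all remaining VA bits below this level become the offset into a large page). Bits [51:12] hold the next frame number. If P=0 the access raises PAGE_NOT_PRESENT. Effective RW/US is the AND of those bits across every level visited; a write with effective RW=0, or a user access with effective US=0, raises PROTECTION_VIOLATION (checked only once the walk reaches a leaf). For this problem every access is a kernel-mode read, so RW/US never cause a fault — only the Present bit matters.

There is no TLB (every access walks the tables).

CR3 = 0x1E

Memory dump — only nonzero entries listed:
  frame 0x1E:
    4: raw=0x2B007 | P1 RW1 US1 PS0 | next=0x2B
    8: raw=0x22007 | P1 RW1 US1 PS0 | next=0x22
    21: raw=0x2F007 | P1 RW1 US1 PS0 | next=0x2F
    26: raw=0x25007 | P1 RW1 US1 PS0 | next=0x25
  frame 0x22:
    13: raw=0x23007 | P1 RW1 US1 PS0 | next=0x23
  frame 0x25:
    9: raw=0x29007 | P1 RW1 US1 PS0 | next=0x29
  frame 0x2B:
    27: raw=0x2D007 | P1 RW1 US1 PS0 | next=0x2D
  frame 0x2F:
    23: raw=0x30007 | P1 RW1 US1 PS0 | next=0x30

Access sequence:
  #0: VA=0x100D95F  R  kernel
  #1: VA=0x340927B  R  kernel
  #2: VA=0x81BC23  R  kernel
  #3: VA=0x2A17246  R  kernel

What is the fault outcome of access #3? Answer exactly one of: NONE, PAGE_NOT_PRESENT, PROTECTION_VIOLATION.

Per-access translation:
#0 VA=0x100D95F (r,kernel):
  [0] read 0x1E idx=8: raw=0x22007 flags P=1 W=1 U=1 S=0
  [1] read 0x22 idx=13: raw=0x23007 flags P=1 W=1 U=1 S=0
  → PA=0x2395F  (2 entries read)
#1 VA=0x340927B (r,kernel):
  [0] read 0x1E idx=26: raw=0x25007 flags P=1 W=1 U=1 S=0
  [1] read 0x25 idx=9: raw=0x29007 flags P=1 W=1 U=1 S=0
  → PA=0x2927B  (2 entries read)
#2 VA=0x81BC23 (r,kernel):
  [0] read 0x1E idx=4: raw=0x2B007 flags P=1 W=1 U=1 S=0
  [1] read 0x2B idx=27: raw=0x2D007 flags P=1 W=1 U=1 S=0
  → PA=0x2DC23  (2 entries read)
#3 VA=0x2A17246 (r,kernel):
  [0] read 0x1E idx=21: raw=0x2F007 flags P=1 W=1 U=1 S=0
  [1] read 0x2F idx=23: raw=0x30007 flags P=1 W=1 U=1 S=0
  → PA=0x30246  (2 entries read)

Access #3 fault: NONE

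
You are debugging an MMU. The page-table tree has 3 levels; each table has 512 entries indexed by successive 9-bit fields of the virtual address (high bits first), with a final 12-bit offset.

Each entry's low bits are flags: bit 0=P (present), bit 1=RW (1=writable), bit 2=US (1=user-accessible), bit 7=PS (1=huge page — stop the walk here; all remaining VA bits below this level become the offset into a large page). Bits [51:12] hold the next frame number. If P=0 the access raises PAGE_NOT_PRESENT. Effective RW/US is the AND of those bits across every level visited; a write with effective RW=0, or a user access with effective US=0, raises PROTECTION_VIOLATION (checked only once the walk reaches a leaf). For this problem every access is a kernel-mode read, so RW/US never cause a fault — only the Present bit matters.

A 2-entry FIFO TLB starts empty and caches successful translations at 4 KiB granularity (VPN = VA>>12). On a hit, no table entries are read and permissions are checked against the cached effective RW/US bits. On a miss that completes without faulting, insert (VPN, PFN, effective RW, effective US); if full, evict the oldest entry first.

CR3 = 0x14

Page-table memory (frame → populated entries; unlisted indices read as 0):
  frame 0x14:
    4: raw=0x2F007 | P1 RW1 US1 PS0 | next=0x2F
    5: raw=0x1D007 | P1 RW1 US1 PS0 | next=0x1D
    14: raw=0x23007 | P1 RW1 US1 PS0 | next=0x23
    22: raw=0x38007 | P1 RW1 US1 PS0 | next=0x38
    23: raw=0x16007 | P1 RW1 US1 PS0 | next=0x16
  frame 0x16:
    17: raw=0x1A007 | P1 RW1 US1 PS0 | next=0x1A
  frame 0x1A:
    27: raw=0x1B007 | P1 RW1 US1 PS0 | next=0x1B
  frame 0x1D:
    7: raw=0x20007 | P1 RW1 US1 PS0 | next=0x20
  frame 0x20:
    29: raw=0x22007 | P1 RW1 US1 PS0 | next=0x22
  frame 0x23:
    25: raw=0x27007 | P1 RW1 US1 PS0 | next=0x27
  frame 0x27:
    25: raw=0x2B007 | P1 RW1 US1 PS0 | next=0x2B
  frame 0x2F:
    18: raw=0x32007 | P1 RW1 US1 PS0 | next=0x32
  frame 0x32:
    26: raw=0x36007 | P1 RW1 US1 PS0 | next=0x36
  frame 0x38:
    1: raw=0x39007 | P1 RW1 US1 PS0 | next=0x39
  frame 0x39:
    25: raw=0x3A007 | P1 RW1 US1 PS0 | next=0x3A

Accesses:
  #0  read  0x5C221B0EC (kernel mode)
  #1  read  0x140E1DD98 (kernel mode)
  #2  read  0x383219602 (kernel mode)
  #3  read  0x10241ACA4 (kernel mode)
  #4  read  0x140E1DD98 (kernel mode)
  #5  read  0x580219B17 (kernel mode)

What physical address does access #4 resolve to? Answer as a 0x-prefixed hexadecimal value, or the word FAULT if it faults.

Per-access translation:
#0 VA=0x5C221B0EC (r,kernel):
  L0 @0x14[23] → 0x16007  P=1,RW=1,US=1,PS=0
  L1 @0x16[17] → 0x1A007  P=1,RW=1,US=1,PS=0
  L2 @0x1A[27] → 0x1B007  P=1,RW=1,US=1,PS=0
  ✓ 0x1B0EC  — 3 lookups
#1 VA=0x140E1DD98 (r,kernel):
  L0 @0x14[5] → 0x1D007  P=1,RW=1,US=1,PS=0
  L1 @0x1D[7] → 0x20007  P=1,RW=1,US=1,PS=0
  L2 @0x20[29] → 0x22007  P=1,RW=1,US=1,PS=0
  ✓ 0x22D98  — 3 lookups
#2 VA=0x383219602 (r,kernel):
  L0 @0x14[14] → 0x23007  P=1,RW=1,US=1,PS=0
  L1 @0x23[25] → 0x27007  P=1,RW=1,US=1,PS=0
  L2 @0x27[25] → 0x2B007  P=1,RW=1,US=1,PS=0
  ✓ 0x2B602  — 3 lookups
#3 VA=0x10241ACA4 (r,kernel):
  L0 @0x14[4] → 0x2F007  P=1,RW=1,US=1,PS=0
  L1 @0x2F[18] → 0x32007  P=1,RW=1,US=1,PS=0
  L2 @0x32[26] → 0x36007  P=1,RW=1,US=1,PS=0
  ✓ 0x36CA4  — 3 lookups
#4 VA=0x140E1DD98 (r,kernel):
  L0 @0x14[5] → 0x1D007  P=1,RW=1,US=1,PS=0
  L1 @0x1D[7] → 0x20007  P=1,RW=1,US=1,PS=0
  L2 @0x20[29] → 0x22007  P=1,RW=1,US=1,PS=0
  ✓ 0x22D98  — 3 lookups
#5 VA=0x580219B17 (r,kernel):
  L0 @0x14[22] → 0x38007  P=1,RW=1,US=1,PS=0
  L1 @0x38[1] → 0x39007  P=1,RW=1,US=1,PS=0
  L2 @0x39[25] → 0x3A007  P=1,RW=1,US=1,PS=0
  ✓ 0x3AB17  — 3 lookups

Access #4 PA: 0x22D98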